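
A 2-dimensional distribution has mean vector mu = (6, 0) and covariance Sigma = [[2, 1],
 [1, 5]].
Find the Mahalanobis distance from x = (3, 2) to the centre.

Step 1 — centre the observation: (x - mu) = (-3, 2).

Step 2 — invert Sigma. det(Sigma) = 2·5 - (1)² = 9.
  Sigma^{-1} = (1/det) · [[d, -b], [-b, a]] = [[0.5556, -0.1111],
 [-0.1111, 0.2222]].

Step 3 — form the quadratic (x - mu)^T · Sigma^{-1} · (x - mu):
  Sigma^{-1} · (x - mu) = (-1.8889, 0.7778).
  (x - mu)^T · [Sigma^{-1} · (x - mu)] = (-3)·(-1.8889) + (2)·(0.7778) = 7.2222.

Step 4 — take square root: d = √(7.2222) ≈ 2.6874.

d(x, mu) = √(7.2222) ≈ 2.6874


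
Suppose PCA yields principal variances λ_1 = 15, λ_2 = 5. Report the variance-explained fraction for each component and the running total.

Step 1 — total variance = trace(Sigma) = Σ λ_i = 15 + 5 = 20.

Step 2 — fraction explained by component i = λ_i / Σ λ:
  PC1: 15/20 = 0.75
  PC2: 5/20 = 0.25

Step 3 — cumulative fraction after k components = (λ_1 + ... + λ_k) / Σ λ:
  k = 1: 15/20 = 0.75
  k = 2: (15 + 5)/20 = 20/20 = 1

Summary (fraction, with percent):

explained: PC1 0.75 (75%), PC2 0.25 (25%);  cumulative: 0.75, 1


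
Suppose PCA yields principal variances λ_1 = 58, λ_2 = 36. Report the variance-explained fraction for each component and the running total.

Step 1 — total variance = trace(Sigma) = Σ λ_i = 58 + 36 = 94.

Step 2 — fraction explained by component i = λ_i / Σ λ:
  PC1: 58/94 = 0.617
  PC2: 36/94 = 0.383

Step 3 — cumulative fraction after k components = (λ_1 + ... + λ_k) / Σ λ:
  k = 1: 58/94 = 0.617
  k = 2: (58 + 36)/94 = 94/94 = 1

Summary (fraction, with percent):

explained: PC1 0.617 (61.7%), PC2 0.383 (38.3%);  cumulative: 0.617, 1


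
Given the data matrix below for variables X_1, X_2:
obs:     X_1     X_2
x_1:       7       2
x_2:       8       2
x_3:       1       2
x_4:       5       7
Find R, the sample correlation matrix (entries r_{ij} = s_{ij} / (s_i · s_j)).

Step 1 — column means:
  mean(X_1) = (7 + 8 + 1 + 5) / 4 = 21/4 = 5.25
  mean(X_2) = (2 + 2 + 2 + 7) / 4 = 13/4 = 3.25

Step 2 — sample variances and covariances s[i,j] = (1/(n-1)) · Σ_k (x_{k,i} - mean_i) · (x_{k,j} - mean_j), with n-1 = 3:
  s[X_1,X_1] = ((1.75)·(1.75) + (2.75)·(2.75) + (-4.25)·(-4.25) + (-0.25)·(-0.25)) / 3 = 28.75/3 = 9.5833
  s[X_1,X_2] = ((1.75)·(-1.25) + (2.75)·(-1.25) + (-4.25)·(-1.25) + (-0.25)·(3.75)) / 3 = -1.25/3 = -0.4167
  s[X_2,X_2] = ((-1.25)·(-1.25) + (-1.25)·(-1.25) + (-1.25)·(-1.25) + (3.75)·(3.75)) / 3 = 18.75/3 = 6.25
  Sample standard deviations s_i = √(s[i,i]):
  s(X_1) = √(9.5833) = 3.0957
  s(X_2) = √(6.25) = 2.5

Step 3 — r_{ij} = s_{ij} / (s_i · s_j):
  r[X_1,X_1] = 1 (diagonal).
  r[X_1,X_2] = -0.4167 / (3.0957 · 2.5) = -0.4167 / 7.7392 = -0.0538
  r[X_2,X_2] = 1 (diagonal).

R is symmetric with unit diagonal. Assembling:

R = [[1, -0.0538],
 [-0.0538, 1]]


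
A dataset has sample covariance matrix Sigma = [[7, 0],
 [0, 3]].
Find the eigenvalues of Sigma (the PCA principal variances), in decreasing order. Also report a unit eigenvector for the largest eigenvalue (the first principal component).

Step 1 — characteristic polynomial of 2×2 Sigma:
  det(Sigma - λI) = λ² - trace · λ + det = 0.
  trace = 7 + 3 = 10, det = 7·3 - (0)² = 21.
Step 2 — discriminant:
  Δ = trace² - 4·det = 100 - 84 = 16.
Step 3 — eigenvalues:
  λ = (trace ± √Δ)/2 = (10 ± 4)/2,
  λ_1 = 7,  λ_2 = 3.

Step 4 — unit eigenvector for λ_1: Sigma is diagonal, so its eigenvectors are the coordinate axes. λ_1 = 7 is the diagonal entry on the first coordinate axis, hence
  v_1 = (1, 0) (||v_1|| = 1).

λ_1 = 7,  λ_2 = 3;  v_1 ≈ (1, 0)


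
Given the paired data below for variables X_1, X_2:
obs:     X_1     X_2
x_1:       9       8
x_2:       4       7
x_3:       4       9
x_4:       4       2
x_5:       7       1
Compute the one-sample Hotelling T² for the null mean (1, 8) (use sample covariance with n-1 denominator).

Step 1 — sample mean vector:
  mean(X_1) = (9 + 4 + 4 + 4 + 7) / 5 = 28/5 = 5.6
  mean(X_2) = (8 + 7 + 9 + 2 + 1) / 5 = 27/5 = 5.4
  x̄ = (5.6, 5.4),  deviation x̄ - mu_0 = (5.6, 5.4) - (1, 8) = (4.6, -2.6).

Step 2 — sample covariance matrix, S[i,j] = (1/(n-1)) · Σ_k (x_{k,i} - mean_i) · (x_{k,j} - mean_j), divisor n-1 = 4:
  S[X_1,X_1] = ((3.4)·(3.4) + (-1.6)·(-1.6) + (-1.6)·(-1.6) + (-1.6)·(-1.6) + (1.4)·(1.4)) / 4 = 21.2/4 = 5.3
  S[X_1,X_2] = ((3.4)·(2.6) + (-1.6)·(1.6) + (-1.6)·(3.6) + (-1.6)·(-3.4) + (1.4)·(-4.4)) / 4 = -0.2/4 = -0.05
  S[X_2,X_2] = ((2.6)·(2.6) + (1.6)·(1.6) + (3.6)·(3.6) + (-3.4)·(-3.4) + (-4.4)·(-4.4)) / 4 = 53.2/4 = 13.3
  S = [[5.3, -0.05],
 [-0.05, 13.3]].

Step 3 — invert S. det(S) = 5.3·13.3 - (-0.05)² = 70.4875.
  S^{-1} = (1/det) · [[d, -b], [-b, a]] = [[0.1887, 0.0007],
 [0.0007, 0.0752]].

Step 4 — quadratic form (x̄ - mu_0)^T · S^{-1} · (x̄ - mu_0):
  S^{-1} · (x̄ - mu_0) = (0.8661, -0.1922),
  (x̄ - mu_0)^T · [...] = (4.6)·(0.8661) + (-2.6)·(-0.1922) = 4.4839.

Step 5 — scale by n: T² = 5 · 4.4839 = 22.4196.

T² ≈ 22.4196


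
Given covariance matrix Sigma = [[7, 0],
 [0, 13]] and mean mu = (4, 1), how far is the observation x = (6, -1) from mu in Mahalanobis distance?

Step 1 — centre the observation: (x - mu) = (2, -2).

Step 2 — invert Sigma. det(Sigma) = 7·13 - (0)² = 91.
  Sigma^{-1} = (1/det) · [[d, -b], [-b, a]] = [[0.1429, 0],
 [0, 0.0769]].

Step 3 — form the quadratic (x - mu)^T · Sigma^{-1} · (x - mu):
  Sigma^{-1} · (x - mu) = (0.2857, -0.1538).
  (x - mu)^T · [Sigma^{-1} · (x - mu)] = (2)·(0.2857) + (-2)·(-0.1538) = 0.8791.

Step 4 — take square root: d = √(0.8791) ≈ 0.9376.

d(x, mu) = √(0.8791) ≈ 0.9376


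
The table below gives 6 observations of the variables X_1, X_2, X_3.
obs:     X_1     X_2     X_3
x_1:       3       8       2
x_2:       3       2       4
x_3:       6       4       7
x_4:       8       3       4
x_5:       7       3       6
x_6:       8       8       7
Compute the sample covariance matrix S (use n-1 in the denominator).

Step 1 — column means:
  mean(X_1) = (3 + 3 + 6 + 8 + 7 + 8) / 6 = 35/6 = 5.8333
  mean(X_2) = (8 + 2 + 4 + 3 + 3 + 8) / 6 = 28/6 = 4.6667
  mean(X_3) = (2 + 4 + 7 + 4 + 6 + 7) / 6 = 30/6 = 5

Step 2 — sample covariance S[i,j] = (1/(n-1)) · Σ_k (x_{k,i} - mean_i) · (x_{k,j} - mean_j), with n-1 = 5.
  S[X_1,X_1] = ((-2.8333)·(-2.8333) + (-2.8333)·(-2.8333) + (0.1667)·(0.1667) + (2.1667)·(2.1667) + (1.1667)·(1.1667) + (2.1667)·(2.1667)) / 5 = 26.8333/5 = 5.3667
  S[X_1,X_2] = ((-2.8333)·(3.3333) + (-2.8333)·(-2.6667) + (0.1667)·(-0.6667) + (2.1667)·(-1.6667) + (1.1667)·(-1.6667) + (2.1667)·(3.3333)) / 5 = -0.3333/5 = -0.0667
  S[X_1,X_3] = ((-2.8333)·(-3) + (-2.8333)·(-1) + (0.1667)·(2) + (2.1667)·(-1) + (1.1667)·(1) + (2.1667)·(2)) / 5 = 15/5 = 3
  S[X_2,X_2] = ((3.3333)·(3.3333) + (-2.6667)·(-2.6667) + (-0.6667)·(-0.6667) + (-1.6667)·(-1.6667) + (-1.6667)·(-1.6667) + (3.3333)·(3.3333)) / 5 = 35.3333/5 = 7.0667
  S[X_2,X_3] = ((3.3333)·(-3) + (-2.6667)·(-1) + (-0.6667)·(2) + (-1.6667)·(-1) + (-1.6667)·(1) + (3.3333)·(2)) / 5 = -2/5 = -0.4
  S[X_3,X_3] = ((-3)·(-3) + (-1)·(-1) + (2)·(2) + (-1)·(-1) + (1)·(1) + (2)·(2)) / 5 = 20/5 = 4

S is symmetric (S[j,i] = S[i,j]). Assembling:

S = [[5.3667, -0.0667, 3],
 [-0.0667, 7.0667, -0.4],
 [3, -0.4, 4]]


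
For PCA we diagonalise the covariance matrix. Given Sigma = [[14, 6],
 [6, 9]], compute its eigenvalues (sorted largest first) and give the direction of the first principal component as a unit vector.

Step 1 — characteristic polynomial of 2×2 Sigma:
  det(Sigma - λI) = λ² - trace · λ + det = 0.
  trace = 14 + 9 = 23, det = 14·9 - (6)² = 90.
Step 2 — discriminant:
  Δ = trace² - 4·det = 529 - 360 = 169.
Step 3 — eigenvalues:
  λ = (trace ± √Δ)/2 = (23 ± 13)/2,
  λ_1 = 18,  λ_2 = 5.

Step 4 — unit eigenvector for λ_1: solve (Sigma - λ_1 I)v = 0. First row:
  (14 - 18)·v_x + (6)·v_y = 0, i.e. (-4)·v_x + (6)·v_y = 0,
  so v ∝ (b, λ_1 - a) = (6, 4) = u.
  ||u|| = √((6)² + (4)²) = √(52) ≈ 7.2111,
  v_1 = u/||u|| ≈ (0.8321, 0.5547) (||v_1|| = 1).

λ_1 = 18,  λ_2 = 5;  v_1 ≈ (0.8321, 0.5547)


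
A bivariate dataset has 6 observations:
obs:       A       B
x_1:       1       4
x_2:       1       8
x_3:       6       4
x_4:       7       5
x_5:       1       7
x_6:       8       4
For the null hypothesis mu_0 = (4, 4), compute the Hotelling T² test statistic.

Step 1 — sample mean vector:
  mean(A) = (1 + 1 + 6 + 7 + 1 + 8) / 6 = 24/6 = 4
  mean(B) = (4 + 8 + 4 + 5 + 7 + 4) / 6 = 32/6 = 5.3333
  x̄ = (4, 5.3333),  deviation x̄ - mu_0 = (4, 5.3333) - (4, 4) = (0, 1.3333).

Step 2 — sample covariance matrix, S[i,j] = (1/(n-1)) · Σ_k (x_{k,i} - mean_i) · (x_{k,j} - mean_j), divisor n-1 = 5:
  S[A,A] = ((-3)·(-3) + (-3)·(-3) + (2)·(2) + (3)·(3) + (-3)·(-3) + (4)·(4)) / 5 = 56/5 = 11.2
  S[A,B] = ((-3)·(-1.3333) + (-3)·(2.6667) + (2)·(-1.3333) + (3)·(-0.3333) + (-3)·(1.6667) + (4)·(-1.3333)) / 5 = -18/5 = -3.6
  S[B,B] = ((-1.3333)·(-1.3333) + (2.6667)·(2.6667) + (-1.3333)·(-1.3333) + (-0.3333)·(-0.3333) + (1.6667)·(1.6667) + (-1.3333)·(-1.3333)) / 5 = 15.3333/5 = 3.0667
  S = [[11.2, -3.6],
 [-3.6, 3.0667]].

Step 3 — invert S. det(S) = 11.2·3.0667 - (-3.6)² = 21.3867.
  S^{-1} = (1/det) · [[d, -b], [-b, a]] = [[0.1434, 0.1683],
 [0.1683, 0.5237]].

Step 4 — quadratic form (x̄ - mu_0)^T · S^{-1} · (x̄ - mu_0):
  S^{-1} · (x̄ - mu_0) = (0.2244, 0.6983),
  (x̄ - mu_0)^T · [...] = (0)·(0.2244) + (1.3333)·(0.6983) = 0.931.

Step 5 — scale by n: T² = 6 · 0.931 = 5.586.

T² ≈ 5.586


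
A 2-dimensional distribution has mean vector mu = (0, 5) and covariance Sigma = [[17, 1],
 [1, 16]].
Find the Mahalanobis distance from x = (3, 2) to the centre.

Step 1 — centre the observation: (x - mu) = (3, -3).

Step 2 — invert Sigma. det(Sigma) = 17·16 - (1)² = 271.
  Sigma^{-1} = (1/det) · [[d, -b], [-b, a]] = [[0.059, -0.0037],
 [-0.0037, 0.0627]].

Step 3 — form the quadratic (x - mu)^T · Sigma^{-1} · (x - mu):
  Sigma^{-1} · (x - mu) = (0.1882, -0.1993).
  (x - mu)^T · [Sigma^{-1} · (x - mu)] = (3)·(0.1882) + (-3)·(-0.1993) = 1.1624.

Step 4 — take square root: d = √(1.1624) ≈ 1.0781.

d(x, mu) = √(1.1624) ≈ 1.0781


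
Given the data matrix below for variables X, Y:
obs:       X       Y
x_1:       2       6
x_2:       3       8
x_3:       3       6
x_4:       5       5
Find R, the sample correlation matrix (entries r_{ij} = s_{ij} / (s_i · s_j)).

Step 1 — column means:
  mean(X) = (2 + 3 + 3 + 5) / 4 = 13/4 = 3.25
  mean(Y) = (6 + 8 + 6 + 5) / 4 = 25/4 = 6.25

Step 2 — sample variances and covariances s[i,j] = (1/(n-1)) · Σ_k (x_{k,i} - mean_i) · (x_{k,j} - mean_j), with n-1 = 3:
  s[X,X] = ((-1.25)·(-1.25) + (-0.25)·(-0.25) + (-0.25)·(-0.25) + (1.75)·(1.75)) / 3 = 4.75/3 = 1.5833
  s[X,Y] = ((-1.25)·(-0.25) + (-0.25)·(1.75) + (-0.25)·(-0.25) + (1.75)·(-1.25)) / 3 = -2.25/3 = -0.75
  s[Y,Y] = ((-0.25)·(-0.25) + (1.75)·(1.75) + (-0.25)·(-0.25) + (-1.25)·(-1.25)) / 3 = 4.75/3 = 1.5833
  Sample standard deviations s_i = √(s[i,i]):
  s(X) = √(1.5833) = 1.2583
  s(Y) = √(1.5833) = 1.2583

Step 3 — r_{ij} = s_{ij} / (s_i · s_j):
  r[X,X] = 1 (diagonal).
  r[X,Y] = -0.75 / (1.2583 · 1.2583) = -0.75 / 1.5833 = -0.4737
  r[Y,Y] = 1 (diagonal).

R is symmetric with unit diagonal. Assembling:

R = [[1, -0.4737],
 [-0.4737, 1]]


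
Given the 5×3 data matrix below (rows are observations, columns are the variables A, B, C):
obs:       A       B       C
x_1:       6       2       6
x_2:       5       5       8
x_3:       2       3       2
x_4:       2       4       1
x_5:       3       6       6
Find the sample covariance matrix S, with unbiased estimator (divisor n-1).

Step 1 — column means:
  mean(A) = (6 + 5 + 2 + 2 + 3) / 5 = 18/5 = 3.6
  mean(B) = (2 + 5 + 3 + 4 + 6) / 5 = 20/5 = 4
  mean(C) = (6 + 8 + 2 + 1 + 6) / 5 = 23/5 = 4.6

Step 2 — sample covariance S[i,j] = (1/(n-1)) · Σ_k (x_{k,i} - mean_i) · (x_{k,j} - mean_j), with n-1 = 4.
  S[A,A] = ((2.4)·(2.4) + (1.4)·(1.4) + (-1.6)·(-1.6) + (-1.6)·(-1.6) + (-0.6)·(-0.6)) / 4 = 13.2/4 = 3.3
  S[A,B] = ((2.4)·(-2) + (1.4)·(1) + (-1.6)·(-1) + (-1.6)·(0) + (-0.6)·(2)) / 4 = -3/4 = -0.75
  S[A,C] = ((2.4)·(1.4) + (1.4)·(3.4) + (-1.6)·(-2.6) + (-1.6)·(-3.6) + (-0.6)·(1.4)) / 4 = 17.2/4 = 4.3
  S[B,B] = ((-2)·(-2) + (1)·(1) + (-1)·(-1) + (0)·(0) + (2)·(2)) / 4 = 10/4 = 2.5
  S[B,C] = ((-2)·(1.4) + (1)·(3.4) + (-1)·(-2.6) + (0)·(-3.6) + (2)·(1.4)) / 4 = 6/4 = 1.5
  S[C,C] = ((1.4)·(1.4) + (3.4)·(3.4) + (-2.6)·(-2.6) + (-3.6)·(-3.6) + (1.4)·(1.4)) / 4 = 35.2/4 = 8.8

S is symmetric (S[j,i] = S[i,j]). Assembling:

S = [[3.3, -0.75, 4.3],
 [-0.75, 2.5, 1.5],
 [4.3, 1.5, 8.8]]


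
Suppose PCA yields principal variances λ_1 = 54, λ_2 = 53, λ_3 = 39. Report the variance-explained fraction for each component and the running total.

Step 1 — total variance = trace(Sigma) = Σ λ_i = 54 + 53 + 39 = 146.

Step 2 — fraction explained by component i = λ_i / Σ λ:
  PC1: 54/146 = 0.3699
  PC2: 53/146 = 0.363
  PC3: 39/146 = 0.2671

Step 3 — cumulative fraction after k components = (λ_1 + ... + λ_k) / Σ λ:
  k = 1: 54/146 = 0.3699
  k = 2: (54 + 53)/146 = 107/146 = 0.7329
  k = 3: (54 + 53 + 39)/146 = 146/146 = 1

Summary (fraction, with percent):

explained: PC1 0.3699 (36.99%), PC2 0.363 (36.3%), PC3 0.2671 (26.71%);  cumulative: 0.3699, 0.7329, 1


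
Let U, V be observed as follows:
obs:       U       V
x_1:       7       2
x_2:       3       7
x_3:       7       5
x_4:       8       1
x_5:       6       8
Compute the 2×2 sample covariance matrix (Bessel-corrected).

Step 1 — column means:
  mean(U) = (7 + 3 + 7 + 8 + 6) / 5 = 31/5 = 6.2
  mean(V) = (2 + 7 + 5 + 1 + 8) / 5 = 23/5 = 4.6

Step 2 — sample covariance S[i,j] = (1/(n-1)) · Σ_k (x_{k,i} - mean_i) · (x_{k,j} - mean_j), with n-1 = 4.
  S[U,U] = ((0.8)·(0.8) + (-3.2)·(-3.2) + (0.8)·(0.8) + (1.8)·(1.8) + (-0.2)·(-0.2)) / 4 = 14.8/4 = 3.7
  S[U,V] = ((0.8)·(-2.6) + (-3.2)·(2.4) + (0.8)·(0.4) + (1.8)·(-3.6) + (-0.2)·(3.4)) / 4 = -16.6/4 = -4.15
  S[V,V] = ((-2.6)·(-2.6) + (2.4)·(2.4) + (0.4)·(0.4) + (-3.6)·(-3.6) + (3.4)·(3.4)) / 4 = 37.2/4 = 9.3

S is symmetric (S[j,i] = S[i,j]). Assembling:

S = [[3.7, -4.15],
 [-4.15, 9.3]]


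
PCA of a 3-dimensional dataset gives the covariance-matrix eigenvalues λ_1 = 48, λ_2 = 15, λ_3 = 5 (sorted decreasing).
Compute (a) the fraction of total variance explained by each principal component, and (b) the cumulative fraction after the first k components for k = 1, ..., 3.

Step 1 — total variance = trace(Sigma) = Σ λ_i = 48 + 15 + 5 = 68.

Step 2 — fraction explained by component i = λ_i / Σ λ:
  PC1: 48/68 = 0.7059
  PC2: 15/68 = 0.2206
  PC3: 5/68 = 0.0735

Step 3 — cumulative fraction after k components = (λ_1 + ... + λ_k) / Σ λ:
  k = 1: 48/68 = 0.7059
  k = 2: (48 + 15)/68 = 63/68 = 0.9265
  k = 3: (48 + 15 + 5)/68 = 68/68 = 1

Summary (fraction, with percent):

explained: PC1 0.7059 (70.59%), PC2 0.2206 (22.06%), PC3 0.0735 (7.35%);  cumulative: 0.7059, 0.9265, 1


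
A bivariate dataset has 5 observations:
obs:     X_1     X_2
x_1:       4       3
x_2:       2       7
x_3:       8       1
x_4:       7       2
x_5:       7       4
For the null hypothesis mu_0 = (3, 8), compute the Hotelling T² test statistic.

Step 1 — sample mean vector:
  mean(X_1) = (4 + 2 + 8 + 7 + 7) / 5 = 28/5 = 5.6
  mean(X_2) = (3 + 7 + 1 + 2 + 4) / 5 = 17/5 = 3.4
  x̄ = (5.6, 3.4),  deviation x̄ - mu_0 = (5.6, 3.4) - (3, 8) = (2.6, -4.6).

Step 2 — sample covariance matrix, S[i,j] = (1/(n-1)) · Σ_k (x_{k,i} - mean_i) · (x_{k,j} - mean_j), divisor n-1 = 4:
  S[X_1,X_1] = ((-1.6)·(-1.6) + (-3.6)·(-3.6) + (2.4)·(2.4) + (1.4)·(1.4) + (1.4)·(1.4)) / 4 = 25.2/4 = 6.3
  S[X_1,X_2] = ((-1.6)·(-0.4) + (-3.6)·(3.6) + (2.4)·(-2.4) + (1.4)·(-1.4) + (1.4)·(0.6)) / 4 = -19.2/4 = -4.8
  S[X_2,X_2] = ((-0.4)·(-0.4) + (3.6)·(3.6) + (-2.4)·(-2.4) + (-1.4)·(-1.4) + (0.6)·(0.6)) / 4 = 21.2/4 = 5.3
  S = [[6.3, -4.8],
 [-4.8, 5.3]].

Step 3 — invert S. det(S) = 6.3·5.3 - (-4.8)² = 10.35.
  S^{-1} = (1/det) · [[d, -b], [-b, a]] = [[0.5121, 0.4638],
 [0.4638, 0.6087]].

Step 4 — quadratic form (x̄ - mu_0)^T · S^{-1} · (x̄ - mu_0):
  S^{-1} · (x̄ - mu_0) = (-0.8019, -1.5942),
  (x̄ - mu_0)^T · [...] = (2.6)·(-0.8019) + (-4.6)·(-1.5942) = 5.2483.

Step 5 — scale by n: T² = 5 · 5.2483 = 26.2415.

T² ≈ 26.2415


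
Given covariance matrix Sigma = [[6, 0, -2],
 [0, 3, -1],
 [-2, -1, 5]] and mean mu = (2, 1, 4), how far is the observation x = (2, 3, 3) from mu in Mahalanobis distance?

Step 1 — centre the observation: (x - mu) = (0, 2, -1).

Step 2 — invert Sigma (cofactor / det for 3×3, or solve directly):
  Sigma^{-1} = [[0.1944, 0.0278, 0.0833],
 [0.0278, 0.3611, 0.0833],
 [0.0833, 0.0833, 0.25]].

Step 3 — form the quadratic (x - mu)^T · Sigma^{-1} · (x - mu):
  Sigma^{-1} · (x - mu) = (-0.0278, 0.6389, -0.0833).
  (x - mu)^T · [Sigma^{-1} · (x - mu)] = (0)·(-0.0278) + (2)·(0.6389) + (-1)·(-0.0833) = 1.3611.

Step 4 — take square root: d = √(1.3611) ≈ 1.1667.

d(x, mu) = √(1.3611) ≈ 1.1667


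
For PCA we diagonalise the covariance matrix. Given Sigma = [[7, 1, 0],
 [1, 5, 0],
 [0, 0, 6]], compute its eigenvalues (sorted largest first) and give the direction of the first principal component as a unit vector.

Step 1 — characteristic polynomial p(λ) = det(λI - Sigma) = λ³ - tr·λ² + c_1·λ - det, where tr = trace, c_1 = sum of the principal 2×2 minors, det = det(Sigma):
  tr = 7 + 5 + 6 = 18,
  c_1 = (7·5 - (1)²) + (7·6 - (0)²) + (5·6 - (0)²) = 34 + 42 + 30 = 106,
  det = 7·(5·6 - (0)²) - (1)·((1)·6 - (0)·(0)) + (0)·((1)·(0) - 5·(0)) = 7·(30) - (1)·(6) + (0)·(0) = 204.
  So p(λ) = λ³ - 18λ² + 106λ - 204.
Step 2 — look for an integer root (rational root theorem: any rational root is an integer divisor of 204). Testing λ = 6:
  p(6) = 216 - 648 + 636 - 204 = 0  ✓
  Dividing out (λ - 6): p(λ) = (λ - 6)(λ² - 12λ + 34).
Step 3 — remaining eigenvalues from the quadratic λ² - 12λ + 34 = 0:
  Δ = 12² - 4·34 = 144 - 136 = 8,  λ = (12 ± √8)/2 = (12 ± 2.8284)/2 ≈ 7.4142 or 4.5858.
  Sorted: λ_1 = 7.4142,  λ_2 = 6,  λ_3 = 4.5858  (check: sum = 18 = tr ✓).

Step 4 — unit eigenvector for λ_1 ≈ 7.4142: v spans the null space of (Sigma - λ_1 I), whose rows are
  r_1 = (-0.4142, 1, 0),  r_2 = (1, -2.4142, 0),  r_3 = (0, 0, -1.4142).
  v is orthogonal to every row, so take v ∝ r_1 × r_3 = ((1)·(-1.4142) - (0)·(0), (0)·(0) - (-0.4142)·(-1.4142), (-0.4142)·(0) - (1)·(0)) ≈ (-1.4142, -0.5858, 0).
  Rescale (multiply by -1 so the first nonzero entry is positive): u = (1.4142, 0.5858, 0).
  ||u|| = √((1.4142)² + (0.5858)² + (0)²) = √(2.3431) ≈ 1.5307,  v_1 = u/||u|| ≈ (0.9239, 0.3827, 0) (||v_1|| = 1).

λ_1 = 7.4142,  λ_2 = 6,  λ_3 = 4.5858;  v_1 ≈ (0.9239, 0.3827, 0)


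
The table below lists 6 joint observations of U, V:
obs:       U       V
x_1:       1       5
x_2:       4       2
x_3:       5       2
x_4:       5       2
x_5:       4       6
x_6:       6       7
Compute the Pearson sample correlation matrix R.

Step 1 — column means:
  mean(U) = (1 + 4 + 5 + 5 + 4 + 6) / 6 = 25/6 = 4.1667
  mean(V) = (5 + 2 + 2 + 2 + 6 + 7) / 6 = 24/6 = 4

Step 2 — sample variances and covariances s[i,j] = (1/(n-1)) · Σ_k (x_{k,i} - mean_i) · (x_{k,j} - mean_j), with n-1 = 5:
  s[U,U] = ((-3.1667)·(-3.1667) + (-0.1667)·(-0.1667) + (0.8333)·(0.8333) + (0.8333)·(0.8333) + (-0.1667)·(-0.1667) + (1.8333)·(1.8333)) / 5 = 14.8333/5 = 2.9667
  s[U,V] = ((-3.1667)·(1) + (-0.1667)·(-2) + (0.8333)·(-2) + (0.8333)·(-2) + (-0.1667)·(2) + (1.8333)·(3)) / 5 = -1/5 = -0.2
  s[V,V] = ((1)·(1) + (-2)·(-2) + (-2)·(-2) + (-2)·(-2) + (2)·(2) + (3)·(3)) / 5 = 26/5 = 5.2
  Sample standard deviations s_i = √(s[i,i]):
  s(U) = √(2.9667) = 1.7224
  s(V) = √(5.2) = 2.2804

Step 3 — r_{ij} = s_{ij} / (s_i · s_j):
  r[U,U] = 1 (diagonal).
  r[U,V] = -0.2 / (1.7224 · 2.2804) = -0.2 / 3.9277 = -0.0509
  r[V,V] = 1 (diagonal).

R is symmetric with unit diagonal. Assembling:

R = [[1, -0.0509],
 [-0.0509, 1]]


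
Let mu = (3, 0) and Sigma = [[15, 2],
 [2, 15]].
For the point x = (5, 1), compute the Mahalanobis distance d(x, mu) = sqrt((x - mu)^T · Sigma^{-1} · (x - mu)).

Step 1 — centre the observation: (x - mu) = (2, 1).

Step 2 — invert Sigma. det(Sigma) = 15·15 - (2)² = 221.
  Sigma^{-1} = (1/det) · [[d, -b], [-b, a]] = [[0.0679, -0.009],
 [-0.009, 0.0679]].

Step 3 — form the quadratic (x - mu)^T · Sigma^{-1} · (x - mu):
  Sigma^{-1} · (x - mu) = (0.1267, 0.0498).
  (x - mu)^T · [Sigma^{-1} · (x - mu)] = (2)·(0.1267) + (1)·(0.0498) = 0.3032.

Step 4 — take square root: d = √(0.3032) ≈ 0.5506.

d(x, mu) = √(0.3032) ≈ 0.5506


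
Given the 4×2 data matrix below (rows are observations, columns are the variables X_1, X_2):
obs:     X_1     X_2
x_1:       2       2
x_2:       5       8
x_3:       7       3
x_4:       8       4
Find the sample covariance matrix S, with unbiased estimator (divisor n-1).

Step 1 — column means:
  mean(X_1) = (2 + 5 + 7 + 8) / 4 = 22/4 = 5.5
  mean(X_2) = (2 + 8 + 3 + 4) / 4 = 17/4 = 4.25

Step 2 — sample covariance S[i,j] = (1/(n-1)) · Σ_k (x_{k,i} - mean_i) · (x_{k,j} - mean_j), with n-1 = 3.
  S[X_1,X_1] = ((-3.5)·(-3.5) + (-0.5)·(-0.5) + (1.5)·(1.5) + (2.5)·(2.5)) / 3 = 21/3 = 7
  S[X_1,X_2] = ((-3.5)·(-2.25) + (-0.5)·(3.75) + (1.5)·(-1.25) + (2.5)·(-0.25)) / 3 = 3.5/3 = 1.1667
  S[X_2,X_2] = ((-2.25)·(-2.25) + (3.75)·(3.75) + (-1.25)·(-1.25) + (-0.25)·(-0.25)) / 3 = 20.75/3 = 6.9167

S is symmetric (S[j,i] = S[i,j]). Assembling:

S = [[7, 1.1667],
 [1.1667, 6.9167]]


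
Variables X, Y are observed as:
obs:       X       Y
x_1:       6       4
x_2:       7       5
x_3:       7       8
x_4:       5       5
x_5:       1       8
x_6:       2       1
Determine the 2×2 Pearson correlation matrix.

Step 1 — column means:
  mean(X) = (6 + 7 + 7 + 5 + 1 + 2) / 6 = 28/6 = 4.6667
  mean(Y) = (4 + 5 + 8 + 5 + 8 + 1) / 6 = 31/6 = 5.1667

Step 2 — sample variances and covariances s[i,j] = (1/(n-1)) · Σ_k (x_{k,i} - mean_i) · (x_{k,j} - mean_j), with n-1 = 5:
  s[X,X] = ((1.3333)·(1.3333) + (2.3333)·(2.3333) + (2.3333)·(2.3333) + (0.3333)·(0.3333) + (-3.6667)·(-3.6667) + (-2.6667)·(-2.6667)) / 5 = 33.3333/5 = 6.6667
  s[X,Y] = ((1.3333)·(-1.1667) + (2.3333)·(-0.1667) + (2.3333)·(2.8333) + (0.3333)·(-0.1667) + (-3.6667)·(2.8333) + (-2.6667)·(-4.1667)) / 5 = 5.3333/5 = 1.0667
  s[Y,Y] = ((-1.1667)·(-1.1667) + (-0.1667)·(-0.1667) + (2.8333)·(2.8333) + (-0.1667)·(-0.1667) + (2.8333)·(2.8333) + (-4.1667)·(-4.1667)) / 5 = 34.8333/5 = 6.9667
  Sample standard deviations s_i = √(s[i,i]):
  s(X) = √(6.6667) = 2.582
  s(Y) = √(6.9667) = 2.6394

Step 3 — r_{ij} = s_{ij} / (s_i · s_j):
  r[X,X] = 1 (diagonal).
  r[X,Y] = 1.0667 / (2.582 · 2.6394) = 1.0667 / 6.815 = 0.1565
  r[Y,Y] = 1 (diagonal).

R is symmetric with unit diagonal. Assembling:

R = [[1, 0.1565],
 [0.1565, 1]]


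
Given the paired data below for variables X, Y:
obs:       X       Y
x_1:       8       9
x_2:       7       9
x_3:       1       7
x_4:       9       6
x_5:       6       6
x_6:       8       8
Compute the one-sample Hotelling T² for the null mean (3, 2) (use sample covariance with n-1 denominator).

Step 1 — sample mean vector:
  mean(X) = (8 + 7 + 1 + 9 + 6 + 8) / 6 = 39/6 = 6.5
  mean(Y) = (9 + 9 + 7 + 6 + 6 + 8) / 6 = 45/6 = 7.5
  x̄ = (6.5, 7.5),  deviation x̄ - mu_0 = (6.5, 7.5) - (3, 2) = (3.5, 5.5).

Step 2 — sample covariance matrix, S[i,j] = (1/(n-1)) · Σ_k (x_{k,i} - mean_i) · (x_{k,j} - mean_j), divisor n-1 = 5:
  S[X,X] = ((1.5)·(1.5) + (0.5)·(0.5) + (-5.5)·(-5.5) + (2.5)·(2.5) + (-0.5)·(-0.5) + (1.5)·(1.5)) / 5 = 41.5/5 = 8.3
  S[X,Y] = ((1.5)·(1.5) + (0.5)·(1.5) + (-5.5)·(-0.5) + (2.5)·(-1.5) + (-0.5)·(-1.5) + (1.5)·(0.5)) / 5 = 3.5/5 = 0.7
  S[Y,Y] = ((1.5)·(1.5) + (1.5)·(1.5) + (-0.5)·(-0.5) + (-1.5)·(-1.5) + (-1.5)·(-1.5) + (0.5)·(0.5)) / 5 = 9.5/5 = 1.9
  S = [[8.3, 0.7],
 [0.7, 1.9]].

Step 3 — invert S. det(S) = 8.3·1.9 - (0.7)² = 15.28.
  S^{-1} = (1/det) · [[d, -b], [-b, a]] = [[0.1243, -0.0458],
 [-0.0458, 0.5432]].

Step 4 — quadratic form (x̄ - mu_0)^T · S^{-1} · (x̄ - mu_0):
  S^{-1} · (x̄ - mu_0) = (0.1832, 2.8272),
  (x̄ - mu_0)^T · [...] = (3.5)·(0.1832) + (5.5)·(2.8272) = 16.1911.

Step 5 — scale by n: T² = 6 · 16.1911 = 97.1466.

T² ≈ 97.1466


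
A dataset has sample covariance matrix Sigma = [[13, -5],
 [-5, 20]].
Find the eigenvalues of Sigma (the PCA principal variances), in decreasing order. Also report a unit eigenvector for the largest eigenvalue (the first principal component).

Step 1 — characteristic polynomial of 2×2 Sigma:
  det(Sigma - λI) = λ² - trace · λ + det = 0.
  trace = 13 + 20 = 33, det = 13·20 - (-5)² = 235.
Step 2 — discriminant:
  Δ = trace² - 4·det = 1089 - 940 = 149.
Step 3 — eigenvalues:
  λ = (trace ± √Δ)/2 = (33 ± 12.2066)/2,
  λ_1 = 22.6033,  λ_2 = 10.3967.

Step 4 — unit eigenvector for λ_1: solve (Sigma - λ_1 I)v = 0. First row:
  (13 - 22.6033)·v_x + (-5)·v_y = 0, i.e. (-9.6033)·v_x + (-5)·v_y = 0,
  so v ∝ (b, λ_1 - a) = (-5, 9.6033); multiply by -1 so the first entry is positive: u = (5, -9.6033).
  ||u|| = √((5)² + (-9.6033)²) = √(117.2229) ≈ 10.827,
  v_1 = u/||u|| ≈ (0.4618, -0.887) (||v_1|| = 1).

λ_1 = 22.6033,  λ_2 = 10.3967;  v_1 ≈ (0.4618, -0.887)


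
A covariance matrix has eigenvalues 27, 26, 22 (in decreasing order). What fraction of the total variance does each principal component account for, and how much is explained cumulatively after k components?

Step 1 — total variance = trace(Sigma) = Σ λ_i = 27 + 26 + 22 = 75.

Step 2 — fraction explained by component i = λ_i / Σ λ:
  PC1: 27/75 = 0.36
  PC2: 26/75 = 0.3467
  PC3: 22/75 = 0.2933

Step 3 — cumulative fraction after k components = (λ_1 + ... + λ_k) / Σ λ:
  k = 1: 27/75 = 0.36
  k = 2: (27 + 26)/75 = 53/75 = 0.7067
  k = 3: (27 + 26 + 22)/75 = 75/75 = 1

Summary (fraction, with percent):

explained: PC1 0.36 (36%), PC2 0.3467 (34.67%), PC3 0.2933 (29.33%);  cumulative: 0.36, 0.7067, 1


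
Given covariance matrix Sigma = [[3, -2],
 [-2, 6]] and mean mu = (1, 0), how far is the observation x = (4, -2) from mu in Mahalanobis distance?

Step 1 — centre the observation: (x - mu) = (3, -2).

Step 2 — invert Sigma. det(Sigma) = 3·6 - (-2)² = 14.
  Sigma^{-1} = (1/det) · [[d, -b], [-b, a]] = [[0.4286, 0.1429],
 [0.1429, 0.2143]].

Step 3 — form the quadratic (x - mu)^T · Sigma^{-1} · (x - mu):
  Sigma^{-1} · (x - mu) = (1, 0).
  (x - mu)^T · [Sigma^{-1} · (x - mu)] = (3)·(1) + (-2)·(0) = 3.

Step 4 — take square root: d = √(3) ≈ 1.7321.

d(x, mu) = √(3) ≈ 1.7321


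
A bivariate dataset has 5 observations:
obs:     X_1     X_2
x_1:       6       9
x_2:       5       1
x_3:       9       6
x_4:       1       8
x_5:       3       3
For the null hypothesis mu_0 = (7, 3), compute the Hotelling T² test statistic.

Step 1 — sample mean vector:
  mean(X_1) = (6 + 5 + 9 + 1 + 3) / 5 = 24/5 = 4.8
  mean(X_2) = (9 + 1 + 6 + 8 + 3) / 5 = 27/5 = 5.4
  x̄ = (4.8, 5.4),  deviation x̄ - mu_0 = (4.8, 5.4) - (7, 3) = (-2.2, 2.4).

Step 2 — sample covariance matrix, S[i,j] = (1/(n-1)) · Σ_k (x_{k,i} - mean_i) · (x_{k,j} - mean_j), divisor n-1 = 4:
  S[X_1,X_1] = ((1.2)·(1.2) + (0.2)·(0.2) + (4.2)·(4.2) + (-3.8)·(-3.8) + (-1.8)·(-1.8)) / 4 = 36.8/4 = 9.2
  S[X_1,X_2] = ((1.2)·(3.6) + (0.2)·(-4.4) + (4.2)·(0.6) + (-3.8)·(2.6) + (-1.8)·(-2.4)) / 4 = 0.4/4 = 0.1
  S[X_2,X_2] = ((3.6)·(3.6) + (-4.4)·(-4.4) + (0.6)·(0.6) + (2.6)·(2.6) + (-2.4)·(-2.4)) / 4 = 45.2/4 = 11.3
  S = [[9.2, 0.1],
 [0.1, 11.3]].

Step 3 — invert S. det(S) = 9.2·11.3 - (0.1)² = 103.95.
  S^{-1} = (1/det) · [[d, -b], [-b, a]] = [[0.1087, -0.001],
 [-0.001, 0.0885]].

Step 4 — quadratic form (x̄ - mu_0)^T · S^{-1} · (x̄ - mu_0):
  S^{-1} · (x̄ - mu_0) = (-0.2415, 0.2145),
  (x̄ - mu_0)^T · [...] = (-2.2)·(-0.2415) + (2.4)·(0.2145) = 1.0461.

Step 5 — scale by n: T² = 5 · 1.0461 = 5.2304.

T² ≈ 5.2304


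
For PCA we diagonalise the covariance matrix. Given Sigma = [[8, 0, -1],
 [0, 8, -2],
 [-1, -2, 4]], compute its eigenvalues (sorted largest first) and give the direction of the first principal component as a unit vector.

Step 1 — characteristic polynomial p(λ) = det(λI - Sigma) = λ³ - tr·λ² + c_1·λ - det, where tr = trace, c_1 = sum of the principal 2×2 minors, det = det(Sigma):
  tr = 8 + 8 + 4 = 20,
  c_1 = (8·8 - (0)²) + (8·4 - (-1)²) + (8·4 - (-2)²) = 64 + 31 + 28 = 123,
  det = 8·(8·4 - (-2)²) - (0)·((0)·4 - (-2)·(-1)) + (-1)·((0)·(-2) - 8·(-1)) = 8·(28) - (0)·(-2) + (-1)·(8) = 216.
  So p(λ) = λ³ - 20λ² + 123λ - 216.
Step 2 — look for an integer root (rational root theorem: any rational root is an integer divisor of 216). Testing λ = 3:
  p(3) = 27 - 180 + 369 - 216 = 0  ✓
  Dividing out (λ - 3): p(λ) = (λ - 3)(λ² - 17λ + 72).
Step 3 — remaining eigenvalues from the quadratic λ² - 17λ + 72 = 0:
  Δ = 17² - 4·72 = 289 - 288 = 1,  λ = (17 ± √1)/2 = (17 ± 1)/2 = 9 or 8.
  Sorted: λ_1 = 9,  λ_2 = 8,  λ_3 = 3  (check: sum = 20 = tr ✓).

Step 4 — unit eigenvector for λ_1 = 9: v spans the null space of (Sigma - λ_1 I), whose rows are
  r_1 = (-1, 0, -1),  r_2 = (0, -1, -2),  r_3 = (-1, -2, -5).
  v is orthogonal to every row, so take v ∝ r_1 × r_2 = ((0)·(-2) - (-1)·(-1), (-1)·(0) - (-1)·(-2), (-1)·(-1) - (0)·(0)) = (-1, -2, 1).
  Rescale (multiply by -1 so the first nonzero entry is positive): u = (1, 2, -1).
  ||u|| = √((1)² + (2)² + (-1)²) = √(6) ≈ 2.4495,  v_1 = u/||u|| ≈ (0.4082, 0.8165, -0.4082) (||v_1|| = 1).

λ_1 = 9,  λ_2 = 8,  λ_3 = 3;  v_1 ≈ (0.4082, 0.8165, -0.4082)


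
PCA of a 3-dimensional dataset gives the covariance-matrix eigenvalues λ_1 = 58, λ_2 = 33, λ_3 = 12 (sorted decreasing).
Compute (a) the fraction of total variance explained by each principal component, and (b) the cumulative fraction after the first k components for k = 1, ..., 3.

Step 1 — total variance = trace(Sigma) = Σ λ_i = 58 + 33 + 12 = 103.

Step 2 — fraction explained by component i = λ_i / Σ λ:
  PC1: 58/103 = 0.5631
  PC2: 33/103 = 0.3204
  PC3: 12/103 = 0.1165

Step 3 — cumulative fraction after k components = (λ_1 + ... + λ_k) / Σ λ:
  k = 1: 58/103 = 0.5631
  k = 2: (58 + 33)/103 = 91/103 = 0.8835
  k = 3: (58 + 33 + 12)/103 = 103/103 = 1

Summary (fraction, with percent):

explained: PC1 0.5631 (56.31%), PC2 0.3204 (32.04%), PC3 0.1165 (11.65%);  cumulative: 0.5631, 0.8835, 1


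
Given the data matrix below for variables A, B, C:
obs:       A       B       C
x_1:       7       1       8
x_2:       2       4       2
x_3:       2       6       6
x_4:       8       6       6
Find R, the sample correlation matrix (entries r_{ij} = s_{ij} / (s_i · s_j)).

Step 1 — column means:
  mean(A) = (7 + 2 + 2 + 8) / 4 = 19/4 = 4.75
  mean(B) = (1 + 4 + 6 + 6) / 4 = 17/4 = 4.25
  mean(C) = (8 + 2 + 6 + 6) / 4 = 22/4 = 5.5

Step 2 — sample variances and covariances s[i,j] = (1/(n-1)) · Σ_k (x_{k,i} - mean_i) · (x_{k,j} - mean_j), with n-1 = 3:
  s[A,A] = ((2.25)·(2.25) + (-2.75)·(-2.75) + (-2.75)·(-2.75) + (3.25)·(3.25)) / 3 = 30.75/3 = 10.25
  s[A,B] = ((2.25)·(-3.25) + (-2.75)·(-0.25) + (-2.75)·(1.75) + (3.25)·(1.75)) / 3 = -5.75/3 = -1.9167
  s[A,C] = ((2.25)·(2.5) + (-2.75)·(-3.5) + (-2.75)·(0.5) + (3.25)·(0.5)) / 3 = 15.5/3 = 5.1667
  s[B,B] = ((-3.25)·(-3.25) + (-0.25)·(-0.25) + (1.75)·(1.75) + (1.75)·(1.75)) / 3 = 16.75/3 = 5.5833
  s[B,C] = ((-3.25)·(2.5) + (-0.25)·(-3.5) + (1.75)·(0.5) + (1.75)·(0.5)) / 3 = -5.5/3 = -1.8333
  s[C,C] = ((2.5)·(2.5) + (-3.5)·(-3.5) + (0.5)·(0.5) + (0.5)·(0.5)) / 3 = 19/3 = 6.3333
  Sample standard deviations s_i = √(s[i,i]):
  s(A) = √(10.25) = 3.2016
  s(B) = √(5.5833) = 2.3629
  s(C) = √(6.3333) = 2.5166

Step 3 — r_{ij} = s_{ij} / (s_i · s_j):
  r[A,A] = 1 (diagonal).
  r[A,B] = -1.9167 / (3.2016 · 2.3629) = -1.9167 / 7.565 = -0.2534
  r[A,C] = 5.1667 / (3.2016 · 2.5166) = 5.1667 / 8.0571 = 0.6413
  r[B,B] = 1 (diagonal).
  r[B,C] = -1.8333 / (2.3629 · 2.5166) = -1.8333 / 5.9465 = -0.3083
  r[C,C] = 1 (diagonal).

R is symmetric with unit diagonal. Assembling:

R = [[1, -0.2534, 0.6413],
 [-0.2534, 1, -0.3083],
 [0.6413, -0.3083, 1]]


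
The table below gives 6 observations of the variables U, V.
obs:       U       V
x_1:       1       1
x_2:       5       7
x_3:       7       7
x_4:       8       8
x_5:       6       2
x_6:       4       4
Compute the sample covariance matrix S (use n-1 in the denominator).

Step 1 — column means:
  mean(U) = (1 + 5 + 7 + 8 + 6 + 4) / 6 = 31/6 = 5.1667
  mean(V) = (1 + 7 + 7 + 8 + 2 + 4) / 6 = 29/6 = 4.8333

Step 2 — sample covariance S[i,j] = (1/(n-1)) · Σ_k (x_{k,i} - mean_i) · (x_{k,j} - mean_j), with n-1 = 5.
  S[U,U] = ((-4.1667)·(-4.1667) + (-0.1667)·(-0.1667) + (1.8333)·(1.8333) + (2.8333)·(2.8333) + (0.8333)·(0.8333) + (-1.1667)·(-1.1667)) / 5 = 30.8333/5 = 6.1667
  S[U,V] = ((-4.1667)·(-3.8333) + (-0.1667)·(2.1667) + (1.8333)·(2.1667) + (2.8333)·(3.1667) + (0.8333)·(-2.8333) + (-1.1667)·(-0.8333)) / 5 = 27.1667/5 = 5.4333
  S[V,V] = ((-3.8333)·(-3.8333) + (2.1667)·(2.1667) + (2.1667)·(2.1667) + (3.1667)·(3.1667) + (-2.8333)·(-2.8333) + (-0.8333)·(-0.8333)) / 5 = 42.8333/5 = 8.5667

S is symmetric (S[j,i] = S[i,j]). Assembling:

S = [[6.1667, 5.4333],
 [5.4333, 8.5667]]


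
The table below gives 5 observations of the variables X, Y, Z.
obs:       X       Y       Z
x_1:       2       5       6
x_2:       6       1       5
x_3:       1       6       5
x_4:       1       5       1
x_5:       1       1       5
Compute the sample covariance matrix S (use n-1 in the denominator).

Step 1 — column means:
  mean(X) = (2 + 6 + 1 + 1 + 1) / 5 = 11/5 = 2.2
  mean(Y) = (5 + 1 + 6 + 5 + 1) / 5 = 18/5 = 3.6
  mean(Z) = (6 + 5 + 5 + 1 + 5) / 5 = 22/5 = 4.4

Step 2 — sample covariance S[i,j] = (1/(n-1)) · Σ_k (x_{k,i} - mean_i) · (x_{k,j} - mean_j), with n-1 = 4.
  S[X,X] = ((-0.2)·(-0.2) + (3.8)·(3.8) + (-1.2)·(-1.2) + (-1.2)·(-1.2) + (-1.2)·(-1.2)) / 4 = 18.8/4 = 4.7
  S[X,Y] = ((-0.2)·(1.4) + (3.8)·(-2.6) + (-1.2)·(2.4) + (-1.2)·(1.4) + (-1.2)·(-2.6)) / 4 = -11.6/4 = -2.9
  S[X,Z] = ((-0.2)·(1.6) + (3.8)·(0.6) + (-1.2)·(0.6) + (-1.2)·(-3.4) + (-1.2)·(0.6)) / 4 = 4.6/4 = 1.15
  S[Y,Y] = ((1.4)·(1.4) + (-2.6)·(-2.6) + (2.4)·(2.4) + (1.4)·(1.4) + (-2.6)·(-2.6)) / 4 = 23.2/4 = 5.8
  S[Y,Z] = ((1.4)·(1.6) + (-2.6)·(0.6) + (2.4)·(0.6) + (1.4)·(-3.4) + (-2.6)·(0.6)) / 4 = -4.2/4 = -1.05
  S[Z,Z] = ((1.6)·(1.6) + (0.6)·(0.6) + (0.6)·(0.6) + (-3.4)·(-3.4) + (0.6)·(0.6)) / 4 = 15.2/4 = 3.8

S is symmetric (S[j,i] = S[i,j]). Assembling:

S = [[4.7, -2.9, 1.15],
 [-2.9, 5.8, -1.05],
 [1.15, -1.05, 3.8]]


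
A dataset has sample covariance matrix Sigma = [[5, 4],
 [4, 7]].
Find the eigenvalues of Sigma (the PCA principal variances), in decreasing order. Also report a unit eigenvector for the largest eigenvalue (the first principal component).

Step 1 — characteristic polynomial of 2×2 Sigma:
  det(Sigma - λI) = λ² - trace · λ + det = 0.
  trace = 5 + 7 = 12, det = 5·7 - (4)² = 19.
Step 2 — discriminant:
  Δ = trace² - 4·det = 144 - 76 = 68.
Step 3 — eigenvalues:
  λ = (trace ± √Δ)/2 = (12 ± 8.2462)/2,
  λ_1 = 10.1231,  λ_2 = 1.8769.

Step 4 — unit eigenvector for λ_1: solve (Sigma - λ_1 I)v = 0. First row:
  (5 - 10.1231)·v_x + (4)·v_y = 0, i.e. (-5.1231)·v_x + (4)·v_y = 0,
  so v ∝ (b, λ_1 - a) = (4, 5.1231) = u.
  ||u|| = √((4)² + (5.1231)²) = √(42.2462) ≈ 6.4997,
  v_1 = u/||u|| ≈ (0.6154, 0.7882) (||v_1|| = 1).

λ_1 = 10.1231,  λ_2 = 1.8769;  v_1 ≈ (0.6154, 0.7882)


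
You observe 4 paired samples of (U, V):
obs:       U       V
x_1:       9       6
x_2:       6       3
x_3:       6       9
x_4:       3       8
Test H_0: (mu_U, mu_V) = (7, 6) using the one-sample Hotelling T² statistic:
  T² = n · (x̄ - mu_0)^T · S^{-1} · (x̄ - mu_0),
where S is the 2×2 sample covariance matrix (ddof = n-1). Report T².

Step 1 — sample mean vector:
  mean(U) = (9 + 6 + 6 + 3) / 4 = 24/4 = 6
  mean(V) = (6 + 3 + 9 + 8) / 4 = 26/4 = 6.5
  x̄ = (6, 6.5),  deviation x̄ - mu_0 = (6, 6.5) - (7, 6) = (-1, 0.5).

Step 2 — sample covariance matrix, S[i,j] = (1/(n-1)) · Σ_k (x_{k,i} - mean_i) · (x_{k,j} - mean_j), divisor n-1 = 3:
  S[U,U] = ((3)·(3) + (0)·(0) + (0)·(0) + (-3)·(-3)) / 3 = 18/3 = 6
  S[U,V] = ((3)·(-0.5) + (0)·(-3.5) + (0)·(2.5) + (-3)·(1.5)) / 3 = -6/3 = -2
  S[V,V] = ((-0.5)·(-0.5) + (-3.5)·(-3.5) + (2.5)·(2.5) + (1.5)·(1.5)) / 3 = 21/3 = 7
  S = [[6, -2],
 [-2, 7]].

Step 3 — invert S. det(S) = 6·7 - (-2)² = 38.
  S^{-1} = (1/det) · [[d, -b], [-b, a]] = [[0.1842, 0.0526],
 [0.0526, 0.1579]].

Step 4 — quadratic form (x̄ - mu_0)^T · S^{-1} · (x̄ - mu_0):
  S^{-1} · (x̄ - mu_0) = (-0.1579, 0.0263),
  (x̄ - mu_0)^T · [...] = (-1)·(-0.1579) + (0.5)·(0.0263) = 0.1711.

Step 5 — scale by n: T² = 4 · 0.1711 = 0.6842.

T² ≈ 0.6842


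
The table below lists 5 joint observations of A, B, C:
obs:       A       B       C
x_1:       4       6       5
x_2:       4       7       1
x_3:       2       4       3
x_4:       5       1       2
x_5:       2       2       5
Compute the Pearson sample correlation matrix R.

Step 1 — column means:
  mean(A) = (4 + 4 + 2 + 5 + 2) / 5 = 17/5 = 3.4
  mean(B) = (6 + 7 + 4 + 1 + 2) / 5 = 20/5 = 4
  mean(C) = (5 + 1 + 3 + 2 + 5) / 5 = 16/5 = 3.2

Step 2 — sample variances and covariances s[i,j] = (1/(n-1)) · Σ_k (x_{k,i} - mean_i) · (x_{k,j} - mean_j), with n-1 = 4:
  s[A,A] = ((0.6)·(0.6) + (0.6)·(0.6) + (-1.4)·(-1.4) + (1.6)·(1.6) + (-1.4)·(-1.4)) / 4 = 7.2/4 = 1.8
  s[A,B] = ((0.6)·(2) + (0.6)·(3) + (-1.4)·(0) + (1.6)·(-3) + (-1.4)·(-2)) / 4 = 1/4 = 0.25
  s[A,C] = ((0.6)·(1.8) + (0.6)·(-2.2) + (-1.4)·(-0.2) + (1.6)·(-1.2) + (-1.4)·(1.8)) / 4 = -4.4/4 = -1.1
  s[B,B] = ((2)·(2) + (3)·(3) + (0)·(0) + (-3)·(-3) + (-2)·(-2)) / 4 = 26/4 = 6.5
  s[B,C] = ((2)·(1.8) + (3)·(-2.2) + (0)·(-0.2) + (-3)·(-1.2) + (-2)·(1.8)) / 4 = -3/4 = -0.75
  s[C,C] = ((1.8)·(1.8) + (-2.2)·(-2.2) + (-0.2)·(-0.2) + (-1.2)·(-1.2) + (1.8)·(1.8)) / 4 = 12.8/4 = 3.2
  Sample standard deviations s_i = √(s[i,i]):
  s(A) = √(1.8) = 1.3416
  s(B) = √(6.5) = 2.5495
  s(C) = √(3.2) = 1.7889

Step 3 — r_{ij} = s_{ij} / (s_i · s_j):
  r[A,A] = 1 (diagonal).
  r[A,B] = 0.25 / (1.3416 · 2.5495) = 0.25 / 3.4205 = 0.0731
  r[A,C] = -1.1 / (1.3416 · 1.7889) = -1.1 / 2.4 = -0.4583
  r[B,B] = 1 (diagonal).
  r[B,C] = -0.75 / (2.5495 · 1.7889) = -0.75 / 4.5607 = -0.1644
  r[C,C] = 1 (diagonal).

R is symmetric with unit diagonal. Assembling:

R = [[1, 0.0731, -0.4583],
 [0.0731, 1, -0.1644],
 [-0.4583, -0.1644, 1]]


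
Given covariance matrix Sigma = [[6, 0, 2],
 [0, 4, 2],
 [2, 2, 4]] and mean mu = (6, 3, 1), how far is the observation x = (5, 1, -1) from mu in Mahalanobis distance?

Step 1 — centre the observation: (x - mu) = (-1, -2, -2).

Step 2 — invert Sigma (cofactor / det for 3×3, or solve directly):
  Sigma^{-1} = [[0.2143, 0.0714, -0.1429],
 [0.0714, 0.3571, -0.2143],
 [-0.1429, -0.2143, 0.4286]].

Step 3 — form the quadratic (x - mu)^T · Sigma^{-1} · (x - mu):
  Sigma^{-1} · (x - mu) = (-0.0714, -0.3571, -0.2857).
  (x - mu)^T · [Sigma^{-1} · (x - mu)] = (-1)·(-0.0714) + (-2)·(-0.3571) + (-2)·(-0.2857) = 1.3571.

Step 4 — take square root: d = √(1.3571) ≈ 1.165.

d(x, mu) = √(1.3571) ≈ 1.165


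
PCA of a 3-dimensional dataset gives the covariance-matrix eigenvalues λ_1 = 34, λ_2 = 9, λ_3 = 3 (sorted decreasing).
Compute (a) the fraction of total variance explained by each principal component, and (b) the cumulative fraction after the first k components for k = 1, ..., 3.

Step 1 — total variance = trace(Sigma) = Σ λ_i = 34 + 9 + 3 = 46.

Step 2 — fraction explained by component i = λ_i / Σ λ:
  PC1: 34/46 = 0.7391
  PC2: 9/46 = 0.1957
  PC3: 3/46 = 0.0652

Step 3 — cumulative fraction after k components = (λ_1 + ... + λ_k) / Σ λ:
  k = 1: 34/46 = 0.7391
  k = 2: (34 + 9)/46 = 43/46 = 0.9348
  k = 3: (34 + 9 + 3)/46 = 46/46 = 1

Summary (fraction, with percent):

explained: PC1 0.7391 (73.91%), PC2 0.1957 (19.57%), PC3 0.0652 (6.52%);  cumulative: 0.7391, 0.9348, 1
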